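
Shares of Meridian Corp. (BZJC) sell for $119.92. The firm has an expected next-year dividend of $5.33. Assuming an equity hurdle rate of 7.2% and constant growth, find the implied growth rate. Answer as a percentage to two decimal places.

2.76%

From P₀ = D₁/(r − g), the implied growth is g = r − D₁/P₀.
g = 0.072 − 5.33/119.92 = 0.072 − 0.04445 = 0.02755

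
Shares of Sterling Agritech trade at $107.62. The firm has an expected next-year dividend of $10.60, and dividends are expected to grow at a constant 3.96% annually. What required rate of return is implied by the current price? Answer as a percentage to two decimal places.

Rearranging the constant-growth DDM: r = D₁/P₀ + g.
r = 10.6000 / 107.62 + 0.0396 = 0.09849 + 0.0396 = 0.13809

13.81%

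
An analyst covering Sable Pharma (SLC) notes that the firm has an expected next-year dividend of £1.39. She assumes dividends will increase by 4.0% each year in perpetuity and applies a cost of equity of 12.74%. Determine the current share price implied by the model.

£15.90

Gordon growth model: P₀ = D₁/(r − g), with D₁ = 1.39 given directly.
P₀ = 1.3900 / (0.1274 − 0.04) = 1.3900 / 0.0874 = 15.9039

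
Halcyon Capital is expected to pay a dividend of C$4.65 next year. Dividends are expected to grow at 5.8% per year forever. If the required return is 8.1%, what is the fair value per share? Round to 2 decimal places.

C$202.17

Gordon growth model: P₀ = D₁/(r − g), with D₁ = 4.65 given directly.
P₀ = 4.6500 / (0.081 − 0.058) = 4.6500 / 0.023 = 202.1739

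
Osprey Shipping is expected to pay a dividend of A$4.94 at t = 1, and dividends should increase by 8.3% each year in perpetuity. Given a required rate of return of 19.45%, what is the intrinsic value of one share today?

Gordon growth model: P₀ = D₁/(r − g), with D₁ = 4.94 given directly.
P₀ = 4.9400 / (0.1945 − 0.083) = 4.9400 / 0.1115 = 44.3049

A$44.30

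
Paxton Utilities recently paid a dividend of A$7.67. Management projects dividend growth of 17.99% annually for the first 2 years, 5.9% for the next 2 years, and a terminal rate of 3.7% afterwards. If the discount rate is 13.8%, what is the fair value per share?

A$104.32

Three-stage DDM. Project D₁…D_4; terminal Gordon value at t=4 with g = 0.037; discount at r = 0.138.
D_1 = 9.0498
D_2 = 10.6779
D_3 = 11.3079
D_4 = 11.9751
TV_4 = 12.4181/(0.138−0.037) = 122.9519
P₀ = Σ Dₜ/(1+r)ᵗ + TV_4/(1+r)^4 = 104.3211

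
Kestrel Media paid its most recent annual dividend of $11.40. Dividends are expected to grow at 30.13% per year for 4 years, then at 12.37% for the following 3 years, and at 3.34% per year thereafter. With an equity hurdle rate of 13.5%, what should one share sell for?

Three-stage DDM. Project D₁…D_7; terminal Gordon value at t=7 with g = 0.0334; discount at r = 0.135.
D_1 = 14.8348
D_2 = 19.3046
D_3 = 25.1210
D_4 = 32.6900
D_5 = 36.7337
D_6 = 41.2777
D_7 = 46.3837
TV_7 = 47.9330/(0.135−0.0334) = 471.7810
P₀ = Σ Dₜ/(1+r)ᵗ + TV_7/(1+r)^7 = 317.2942

$317.29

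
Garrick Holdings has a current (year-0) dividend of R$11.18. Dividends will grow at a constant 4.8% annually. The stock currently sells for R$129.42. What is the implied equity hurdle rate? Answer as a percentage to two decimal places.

Rearranging the constant-growth DDM: r = D₁/P₀ + g.
D₁ = 11.18 × (1 + 0.048) = 11.7166.
r = 11.7166 / 129.42 + 0.048 = 0.09053 + 0.048 = 0.13853

13.85%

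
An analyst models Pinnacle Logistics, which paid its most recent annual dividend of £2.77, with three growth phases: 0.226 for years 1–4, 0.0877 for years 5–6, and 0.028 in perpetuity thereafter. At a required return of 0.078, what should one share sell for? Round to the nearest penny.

£121.84

Three-stage DDM. Project D₁…D_6; terminal Gordon value at t=6 with g = 0.028; discount at r = 0.078.
D_1 = 3.3960
D_2 = 4.1635
D_3 = 5.1045
D_4 = 6.2581
D_5 = 6.8069
D_6 = 7.4039
TV_6 = 7.6112/(0.078−0.028) = 152.2240
P₀ = Σ Dₜ/(1+r)ᵗ + TV_6/(1+r)^6 = 121.8353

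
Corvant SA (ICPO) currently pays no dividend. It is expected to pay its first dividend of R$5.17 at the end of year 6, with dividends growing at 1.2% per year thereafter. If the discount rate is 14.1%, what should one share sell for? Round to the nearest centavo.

R$20.72

Deferred-dividend DDM. At t=5 the remaining stream is a growing perpetuity with first payment D_6 = 5.17.
V_5 = D_6/(r−g) = 5.17/(0.141−0.012) = 40.0775
P₀ = V_5/(1+r)^5 = 40.0775/(1+0.141)^5 = 20.7240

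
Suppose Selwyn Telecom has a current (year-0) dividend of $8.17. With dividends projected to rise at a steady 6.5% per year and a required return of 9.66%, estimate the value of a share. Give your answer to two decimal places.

Gordon growth model: P₀ = D₁/(r − g). D₁ = 8.17 × (1 + 0.065) = 8.7010.
P₀ = 8.7010 / (0.0966 − 0.065) = 8.7010 / 0.0316 = 275.3497

$275.35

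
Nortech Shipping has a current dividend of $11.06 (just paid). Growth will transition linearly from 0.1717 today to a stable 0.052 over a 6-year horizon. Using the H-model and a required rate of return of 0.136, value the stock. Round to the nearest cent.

H-model: P₀ = D₀[(1+g_L) + H(g_S−g_L)]/(r−g_L), with H = 6/2 = 3.
P₀ = 11.06 × [(1+0.052) + 3×(0.1717−0.052)] / (0.136−0.052)
   = 11.06 × 1.4111 / 0.084 = 185.7948

$185.79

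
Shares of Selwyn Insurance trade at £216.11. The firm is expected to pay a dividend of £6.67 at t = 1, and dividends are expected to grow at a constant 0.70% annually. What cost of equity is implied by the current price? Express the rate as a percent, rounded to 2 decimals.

Rearranging the constant-growth DDM: r = D₁/P₀ + g.
r = 6.6700 / 216.11 + 0.007 = 0.03086 + 0.007 = 0.03786

3.79%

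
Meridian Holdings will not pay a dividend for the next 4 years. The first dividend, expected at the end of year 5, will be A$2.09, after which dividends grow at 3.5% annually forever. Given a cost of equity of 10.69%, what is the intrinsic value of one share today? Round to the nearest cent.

Deferred-dividend DDM. At t=4 the remaining stream is a growing perpetuity with first payment D_5 = 2.09.
V_4 = D_5/(r−g) = 2.09/(0.1069−0.035) = 29.0682
P₀ = V_4/(1+r)^4 = 29.0682/(1+0.1069)^4 = 19.3635

A$19.36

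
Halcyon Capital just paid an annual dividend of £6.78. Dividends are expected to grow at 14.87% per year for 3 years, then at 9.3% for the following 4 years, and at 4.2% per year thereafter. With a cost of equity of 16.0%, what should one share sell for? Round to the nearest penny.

£88.52

Three-stage DDM. Project D₁…D_7; terminal Gordon value at t=7 with g = 0.042; discount at r = 0.16.
D_1 = 7.7882
D_2 = 8.9463
D_3 = 10.2766
D_4 = 11.2323
D_5 = 12.2769
D_6 = 13.4187
D_7 = 14.6666
TV_7 = 15.2826/(0.16−0.042) = 129.5138
P₀ = Σ Dₜ/(1+r)ᵗ + TV_7/(1+r)^7 = 88.5179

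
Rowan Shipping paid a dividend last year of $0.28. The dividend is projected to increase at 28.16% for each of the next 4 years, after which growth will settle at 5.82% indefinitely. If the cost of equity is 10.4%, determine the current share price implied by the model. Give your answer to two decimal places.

Two-stage DDM. Project D₁…D_4 at 0.2816, terminal growth 0.0582, discount at r = 0.104.
D_1 = 0.3588
D_2 = 0.4599
D_3 = 0.5894
D_4 = 0.7554
Terminal value at t=4: TV = D_5/(r−g) = 0.7993/(0.104−0.0582) = 17.4530
P₀ = 0.3588/(1+0.104)^1 + 0.4599/(1+0.104)^2 + 0.5894/(1+0.104)^3 + 0.7554/(1+0.104)^4 + 17.4530/(1+0.104)^4 = 13.3977

$13.40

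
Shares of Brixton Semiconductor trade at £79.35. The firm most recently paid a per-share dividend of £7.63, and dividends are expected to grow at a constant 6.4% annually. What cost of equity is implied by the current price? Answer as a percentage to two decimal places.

16.63%

Rearranging the constant-growth DDM: r = D₁/P₀ + g.
D₁ = 7.63 × (1 + 0.064) = 8.1183.
r = 8.1183 / 79.35 + 0.064 = 0.10231 + 0.064 = 0.16631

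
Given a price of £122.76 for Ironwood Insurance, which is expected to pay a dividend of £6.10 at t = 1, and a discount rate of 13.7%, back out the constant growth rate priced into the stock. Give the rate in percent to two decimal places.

From P₀ = D₁/(r − g), the implied growth is g = r − D₁/P₀.
g = 0.137 − 6.10/122.76 = 0.137 − 0.04969 = 0.08731

8.73%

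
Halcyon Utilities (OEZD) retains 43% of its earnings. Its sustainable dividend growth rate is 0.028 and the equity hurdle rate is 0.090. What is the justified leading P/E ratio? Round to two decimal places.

Payout ratio b = 1 − 0.43 = 0.57.
Justified leading P/E = b/(r−g) = 0.57/(0.09−0.028) = 9.1935

9.19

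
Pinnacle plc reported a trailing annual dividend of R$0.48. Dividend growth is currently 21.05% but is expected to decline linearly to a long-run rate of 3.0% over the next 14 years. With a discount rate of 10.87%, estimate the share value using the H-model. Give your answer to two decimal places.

H-model: P₀ = D₀[(1+g_L) + H(g_S−g_L)]/(r−g_L), with H = 14/2 = 7.
P₀ = 0.48 × [(1+0.03) + 7×(0.2105−0.03)] / (0.1087−0.03)
   = 0.48 × 2.2935 / 0.0787 = 13.9883

R$13.99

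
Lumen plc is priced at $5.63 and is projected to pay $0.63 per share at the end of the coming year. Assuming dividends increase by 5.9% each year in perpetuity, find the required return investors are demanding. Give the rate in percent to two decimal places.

17.09%

Rearranging the constant-growth DDM: r = D₁/P₀ + g.
r = 0.6300 / 5.63 + 0.059 = 0.11190 + 0.059 = 0.17090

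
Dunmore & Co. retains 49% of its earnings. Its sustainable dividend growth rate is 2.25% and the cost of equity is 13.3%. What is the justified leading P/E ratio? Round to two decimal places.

4.62

Payout ratio b = 1 − 0.49 = 0.51.
Justified leading P/E = b/(r−g) = 0.51/(0.133−0.0225) = 4.6154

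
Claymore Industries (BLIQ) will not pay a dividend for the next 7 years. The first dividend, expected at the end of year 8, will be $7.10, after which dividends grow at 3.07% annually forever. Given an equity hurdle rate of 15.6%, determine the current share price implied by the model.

$20.54

Deferred-dividend DDM. At t=7 the remaining stream is a growing perpetuity with first payment D_8 = 7.10.
V_7 = D_8/(r−g) = 7.10/(0.156−0.0307) = 56.6640
P₀ = V_7/(1+r)^7 = 56.6640/(1+0.156)^7 = 20.5401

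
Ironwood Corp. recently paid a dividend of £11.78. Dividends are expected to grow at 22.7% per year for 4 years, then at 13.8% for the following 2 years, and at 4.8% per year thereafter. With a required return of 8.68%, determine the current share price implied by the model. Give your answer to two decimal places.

Three-stage DDM. Project D₁…D_6; terminal Gordon value at t=6 with g = 0.048; discount at r = 0.0868.
D_1 = 14.4541
D_2 = 17.7351
D_3 = 21.7610
D_4 = 26.7008
D_5 = 30.3855
D_6 = 34.5787
TV_6 = 36.2384/(0.0868−0.048) = 933.9801
P₀ = Σ Dₜ/(1+r)ᵗ + TV_6/(1+r)^6 = 672.2456

£672.25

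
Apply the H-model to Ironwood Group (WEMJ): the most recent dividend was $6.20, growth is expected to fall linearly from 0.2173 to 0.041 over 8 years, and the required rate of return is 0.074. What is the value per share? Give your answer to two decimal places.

H-model: P₀ = D₀[(1+g_L) + H(g_S−g_L)]/(r−g_L), with H = 8/2 = 4.
P₀ = 6.20 × [(1+0.041) + 4×(0.2173−0.041)] / (0.074−0.041)
   = 6.20 × 1.7462 / 0.033 = 328.0739

$328.07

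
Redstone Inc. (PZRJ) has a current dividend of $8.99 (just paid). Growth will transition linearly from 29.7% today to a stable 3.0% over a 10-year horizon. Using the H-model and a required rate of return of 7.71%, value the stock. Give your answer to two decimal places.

H-model: P₀ = D₀[(1+g_L) + H(g_S−g_L)]/(r−g_L), with H = 10/2 = 5.
P₀ = 8.99 × [(1+0.03) + 5×(0.297−0.03)] / (0.0771−0.03)
   = 8.99 × 2.3650 / 0.0471 = 451.4087

$451.41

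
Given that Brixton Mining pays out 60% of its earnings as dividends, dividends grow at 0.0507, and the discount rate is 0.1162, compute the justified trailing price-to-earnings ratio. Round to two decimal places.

Justified trailing P/E = b(1+g)/(r−g) = 0.60×(1+0.0507)/(0.1162−0.0507) = 9.6247

9.62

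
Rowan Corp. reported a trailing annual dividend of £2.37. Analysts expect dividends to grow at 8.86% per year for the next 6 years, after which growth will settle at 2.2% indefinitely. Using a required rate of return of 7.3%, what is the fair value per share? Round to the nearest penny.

Two-stage DDM. Project D₁…D_6 at 0.0886, terminal growth 0.022, discount at r = 0.073.
D_1 = 2.5800
D_2 = 2.8086
D_3 = 3.0574
D_4 = 3.3283
D_5 = 3.6232
D_6 = 3.9442
Terminal value at t=6: TV = D_7/(r−g) = 4.0310/(0.073−0.022) = 79.0386
P₀ = 2.5800/(1+0.073)^1 + 2.8086/(1+0.073)^2 + 3.0574/(1+0.073)^3 + 3.3283/(1+0.073)^4 + 3.6232/(1+0.073)^5 + 3.9442/(1+0.073)^6 + 79.0386/(1+0.073)^6 = 66.7508

£66.75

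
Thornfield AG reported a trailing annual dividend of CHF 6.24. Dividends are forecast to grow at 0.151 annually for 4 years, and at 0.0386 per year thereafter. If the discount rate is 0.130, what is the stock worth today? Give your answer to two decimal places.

Two-stage DDM. Project D₁…D_4 at 0.151, terminal growth 0.0386, discount at r = 0.13.
D_1 = 7.1822
D_2 = 8.2668
D_3 = 9.5150
D_4 = 10.9518
Terminal value at t=4: TV = D_5/(r−g) = 11.3745/(0.13−0.0386) = 124.4480
P₀ = 7.1822/(1+0.13)^1 + 8.2668/(1+0.13)^2 + 9.5150/(1+0.13)^3 + 10.9518/(1+0.13)^4 + 124.4480/(1+0.13)^4 = 102.4677

CHF 102.47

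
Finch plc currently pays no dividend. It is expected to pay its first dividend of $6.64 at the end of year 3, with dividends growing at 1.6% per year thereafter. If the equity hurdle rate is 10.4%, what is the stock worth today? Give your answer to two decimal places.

$61.91

Deferred-dividend DDM. At t=2 the remaining stream is a growing perpetuity with first payment D_3 = 6.64.
V_2 = D_3/(r−g) = 6.64/(0.104−0.016) = 75.4545
P₀ = V_2/(1+r)^2 = 75.4545/(1+0.104)^2 = 61.9081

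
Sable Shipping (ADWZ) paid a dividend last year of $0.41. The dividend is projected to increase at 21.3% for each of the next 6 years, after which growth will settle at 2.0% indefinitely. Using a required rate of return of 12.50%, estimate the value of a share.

Two-stage DDM. Project D₁…D_6 at 0.213, terminal growth 0.02, discount at r = 0.125.
D_1 = 0.4973
D_2 = 0.6033
D_3 = 0.7318
D_4 = 0.8876
D_5 = 1.0767
D_6 = 1.3060
Terminal value at t=6: TV = D_7/(r−g) = 1.3321/(0.125−0.02) = 12.6870
P₀ = 0.4973/(1+0.125)^1 + 0.6033/(1+0.125)^2 + 0.7318/(1+0.125)^3 + 0.8876/(1+0.125)^4 + 1.0767/(1+0.125)^5 + 1.3060/(1+0.125)^6 + 12.6870/(1+0.125)^6 = 9.4866

$9.49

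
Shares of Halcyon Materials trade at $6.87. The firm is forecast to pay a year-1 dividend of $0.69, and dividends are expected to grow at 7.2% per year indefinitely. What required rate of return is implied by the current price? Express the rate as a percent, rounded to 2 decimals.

17.24%

Rearranging the constant-growth DDM: r = D₁/P₀ + g.
r = 0.6900 / 6.87 + 0.072 = 0.10044 + 0.072 = 0.17244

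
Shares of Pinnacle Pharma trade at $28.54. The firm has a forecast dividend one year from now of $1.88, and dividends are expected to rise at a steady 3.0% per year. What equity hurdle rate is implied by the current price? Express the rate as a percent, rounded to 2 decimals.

Rearranging the constant-growth DDM: r = D₁/P₀ + g.
r = 1.8800 / 28.54 + 0.03 = 0.06587 + 0.03 = 0.09587

9.59%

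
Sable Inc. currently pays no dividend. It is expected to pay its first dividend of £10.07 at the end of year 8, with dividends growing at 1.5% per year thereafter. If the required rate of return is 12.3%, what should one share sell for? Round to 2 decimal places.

Deferred-dividend DDM. At t=7 the remaining stream is a growing perpetuity with first payment D_8 = 10.07.
V_7 = D_8/(r−g) = 10.07/(0.123−0.015) = 93.2407
P₀ = V_7/(1+r)^7 = 93.2407/(1+0.123)^7 = 41.3950

£41.39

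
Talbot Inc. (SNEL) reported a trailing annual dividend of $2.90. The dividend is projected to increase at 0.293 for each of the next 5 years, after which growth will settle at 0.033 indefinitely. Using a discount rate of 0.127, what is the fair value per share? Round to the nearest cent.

$85.66

Two-stage DDM. Project D₁…D_5 at 0.293, terminal growth 0.033, discount at r = 0.127.
D_1 = 3.7497
D_2 = 4.8484
D_3 = 6.2689
D_4 = 8.1057
D_5 = 10.4807
Terminal value at t=5: TV = D_6/(r−g) = 10.8266/(0.127−0.033) = 115.1763
P₀ = 3.7497/(1+0.127)^1 + 4.8484/(1+0.127)^2 + 6.2689/(1+0.127)^3 + 8.1057/(1+0.127)^4 + 10.4807/(1+0.127)^5 + 115.1763/(1+0.127)^5 = 85.6626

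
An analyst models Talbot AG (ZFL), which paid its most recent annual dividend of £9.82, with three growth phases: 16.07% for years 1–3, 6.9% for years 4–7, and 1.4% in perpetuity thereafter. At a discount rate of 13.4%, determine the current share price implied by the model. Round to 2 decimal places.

£137.56

Three-stage DDM. Project D₁…D_7; terminal Gordon value at t=7 with g = 0.014; discount at r = 0.134.
D_1 = 11.3981
D_2 = 13.2297
D_3 = 15.3558
D_4 = 16.4153
D_5 = 17.5480
D_6 = 18.7588
D_7 = 20.0531
TV_7 = 20.3339/(0.134−0.014) = 169.4490
P₀ = Σ Dₜ/(1+r)ᵗ + TV_7/(1+r)^7 = 137.5563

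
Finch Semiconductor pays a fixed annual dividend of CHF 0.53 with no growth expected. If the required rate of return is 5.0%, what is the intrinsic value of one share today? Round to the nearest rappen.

CHF 10.60

Zero-growth DDM (perpetuity): P₀ = D/r = 0.53 / 0.05 = 10.6000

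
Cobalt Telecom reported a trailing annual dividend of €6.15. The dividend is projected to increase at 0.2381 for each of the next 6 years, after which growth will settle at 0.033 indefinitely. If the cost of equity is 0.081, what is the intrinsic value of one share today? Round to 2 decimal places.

€359.69

Two-stage DDM. Project D₁…D_6 at 0.2381, terminal growth 0.033, discount at r = 0.081.
D_1 = 7.6143
D_2 = 9.4273
D_3 = 11.6719
D_4 = 14.4510
D_5 = 17.8918
D_6 = 22.1518
Terminal value at t=6: TV = D_7/(r−g) = 22.8828/(0.081−0.033) = 476.7257
P₀ = 7.6143/(1+0.081)^1 + 9.4273/(1+0.081)^2 + 11.6719/(1+0.081)^3 + 14.4510/(1+0.081)^4 + 17.8918/(1+0.081)^5 + 22.1518/(1+0.081)^6 + 476.7257/(1+0.081)^6 = 359.6909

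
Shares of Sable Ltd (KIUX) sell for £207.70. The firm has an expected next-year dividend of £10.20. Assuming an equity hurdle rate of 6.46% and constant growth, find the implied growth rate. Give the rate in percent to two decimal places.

1.55%

From P₀ = D₁/(r − g), the implied growth is g = r − D₁/P₀.
g = 0.0646 − 10.20/207.70 = 0.0646 − 0.04911 = 0.01549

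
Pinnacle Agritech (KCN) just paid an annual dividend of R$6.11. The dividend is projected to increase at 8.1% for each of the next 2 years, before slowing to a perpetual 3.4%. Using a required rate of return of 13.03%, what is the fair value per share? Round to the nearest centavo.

R$71.44

Two-stage DDM. Project D₁…D_2 at 0.081, terminal growth 0.034, discount at r = 0.1303.
D_1 = 6.6049
D_2 = 7.1399
Terminal value at t=2: TV = D_3/(r−g) = 7.3827/(0.1303−0.034) = 76.6632
P₀ = 6.6049/(1+0.1303)^1 + 7.1399/(1+0.1303)^2 + 76.6632/(1+0.1303)^2 = 71.4388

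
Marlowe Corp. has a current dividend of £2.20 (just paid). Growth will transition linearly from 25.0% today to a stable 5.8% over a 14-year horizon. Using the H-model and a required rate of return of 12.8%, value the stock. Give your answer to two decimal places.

£75.49

H-model: P₀ = D₀[(1+g_L) + H(g_S−g_L)]/(r−g_L), with H = 14/2 = 7.
P₀ = 2.20 × [(1+0.058) + 7×(0.25−0.058)] / (0.128−0.058)
   = 2.20 × 2.4020 / 0.07 = 75.4914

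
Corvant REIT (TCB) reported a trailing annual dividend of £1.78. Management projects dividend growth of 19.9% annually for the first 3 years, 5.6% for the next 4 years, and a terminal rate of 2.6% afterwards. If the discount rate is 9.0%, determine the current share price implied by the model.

Three-stage DDM. Project D₁…D_7; terminal Gordon value at t=7 with g = 0.026; discount at r = 0.09.
D_1 = 2.1342
D_2 = 2.5589
D_3 = 3.0682
D_4 = 3.2400
D_5 = 3.4214
D_6 = 3.6130
D_7 = 3.8153
TV_7 = 3.9145/(0.09−0.026) = 61.1647
P₀ = Σ Dₜ/(1+r)ᵗ + TV_7/(1+r)^7 = 48.7006

£48.70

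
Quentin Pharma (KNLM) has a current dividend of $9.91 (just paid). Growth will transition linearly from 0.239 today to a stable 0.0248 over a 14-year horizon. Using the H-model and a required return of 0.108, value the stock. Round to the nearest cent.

H-model: P₀ = D₀[(1+g_L) + H(g_S−g_L)]/(r−g_L), with H = 14/2 = 7.
P₀ = 9.91 × [(1+0.0248) + 7×(0.239−0.0248)] / (0.108−0.0248)
   = 9.91 × 2.5242 / 0.0832 = 300.6589

$300.66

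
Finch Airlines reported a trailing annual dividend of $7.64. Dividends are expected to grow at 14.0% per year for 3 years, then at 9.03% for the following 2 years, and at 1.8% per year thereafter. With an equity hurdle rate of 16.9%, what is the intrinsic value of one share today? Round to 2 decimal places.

$76.13

Three-stage DDM. Project D₁…D_5; terminal Gordon value at t=5 with g = 0.018; discount at r = 0.169.
D_1 = 8.7096
D_2 = 9.9289
D_3 = 11.3190
D_4 = 12.3411
D_5 = 13.4555
TV_5 = 13.6977/(0.169−0.018) = 90.7133
P₀ = Σ Dₜ/(1+r)ᵗ + TV_5/(1+r)^5 = 76.1260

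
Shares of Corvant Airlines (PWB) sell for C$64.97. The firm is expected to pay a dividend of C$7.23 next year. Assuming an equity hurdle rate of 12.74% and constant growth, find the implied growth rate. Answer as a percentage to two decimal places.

1.61%

From P₀ = D₁/(r − g), the implied growth is g = r − D₁/P₀.
g = 0.1274 − 7.23/64.97 = 0.1274 − 0.11128 = 0.01612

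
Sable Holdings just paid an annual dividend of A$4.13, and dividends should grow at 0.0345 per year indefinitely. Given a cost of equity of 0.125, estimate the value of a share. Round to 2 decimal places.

Gordon growth model: P₀ = D₁/(r − g). D₁ = 4.13 × (1 + 0.0345) = 4.2725.
P₀ = 4.2725 / (0.125 − 0.0345) = 4.2725 / 0.0905 = 47.2098

A$47.21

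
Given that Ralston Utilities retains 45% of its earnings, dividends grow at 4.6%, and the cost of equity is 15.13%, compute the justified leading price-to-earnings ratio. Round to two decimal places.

Payout ratio b = 1 − 0.45 = 0.55.
Justified leading P/E = b/(r−g) = 0.55/(0.1513−0.046) = 5.2232

5.22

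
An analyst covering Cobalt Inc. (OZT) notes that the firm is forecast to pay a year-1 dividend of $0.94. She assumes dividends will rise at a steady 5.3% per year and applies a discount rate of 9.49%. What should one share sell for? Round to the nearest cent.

Gordon growth model: P₀ = D₁/(r − g), with D₁ = 0.94 given directly.
P₀ = 0.9400 / (0.0949 − 0.053) = 0.9400 / 0.0419 = 22.4344

$22.43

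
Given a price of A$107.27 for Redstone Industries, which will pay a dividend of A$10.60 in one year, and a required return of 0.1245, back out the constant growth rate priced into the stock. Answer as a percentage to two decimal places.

From P₀ = D₁/(r − g), the implied growth is g = r − D₁/P₀.
g = 0.1245 − 10.60/107.27 = 0.1245 − 0.09882 = 0.02568

2.57%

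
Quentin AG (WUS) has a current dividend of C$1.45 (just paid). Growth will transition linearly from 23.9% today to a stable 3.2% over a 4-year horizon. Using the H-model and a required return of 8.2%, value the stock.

H-model: P₀ = D₀[(1+g_L) + H(g_S−g_L)]/(r−g_L), with H = 4/2 = 2.
P₀ = 1.45 × [(1+0.032) + 2×(0.239−0.032)] / (0.082−0.032)
   = 1.45 × 1.4460 / 0.05 = 41.9340

C$41.93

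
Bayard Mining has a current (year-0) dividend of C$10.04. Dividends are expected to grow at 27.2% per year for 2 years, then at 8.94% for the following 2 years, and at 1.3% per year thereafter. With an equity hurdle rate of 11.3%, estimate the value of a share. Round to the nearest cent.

C$177.25

Three-stage DDM. Project D₁…D_4; terminal Gordon value at t=4 with g = 0.013; discount at r = 0.113.
D_1 = 12.7709
D_2 = 16.2446
D_3 = 17.6968
D_4 = 19.2789
TV_4 = 19.5295/(0.113−0.013) = 195.2954
P₀ = Σ Dₜ/(1+r)ᵗ + TV_4/(1+r)^4 = 177.2521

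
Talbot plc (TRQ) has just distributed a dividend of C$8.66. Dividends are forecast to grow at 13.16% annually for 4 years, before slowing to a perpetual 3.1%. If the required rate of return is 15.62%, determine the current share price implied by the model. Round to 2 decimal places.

Two-stage DDM. Project D₁…D_4 at 0.1316, terminal growth 0.031, discount at r = 0.1562.
D_1 = 9.7997
D_2 = 11.0893
D_3 = 12.5486
D_4 = 14.2000
Terminal value at t=4: TV = D_5/(r−g) = 14.6402/(0.1562−0.031) = 116.9349
P₀ = 9.7997/(1+0.1562)^1 + 11.0893/(1+0.1562)^2 + 12.5486/(1+0.1562)^3 + 14.2000/(1+0.1562)^4 + 116.9349/(1+0.1562)^4 = 98.2715

C$98.27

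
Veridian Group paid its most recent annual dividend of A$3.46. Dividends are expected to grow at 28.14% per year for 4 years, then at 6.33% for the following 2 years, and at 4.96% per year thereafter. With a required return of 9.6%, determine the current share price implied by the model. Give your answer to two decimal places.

A$170.77

Three-stage DDM. Project D₁…D_6; terminal Gordon value at t=6 with g = 0.0496; discount at r = 0.096.
D_1 = 4.4336
D_2 = 5.6813
D_3 = 7.2800
D_4 = 9.3286
D_5 = 9.9191
D_6 = 10.5469
TV_6 = 11.0701/(0.096−0.0496) = 238.5791
P₀ = Σ Dₜ/(1+r)ᵗ + TV_6/(1+r)^6 = 170.7746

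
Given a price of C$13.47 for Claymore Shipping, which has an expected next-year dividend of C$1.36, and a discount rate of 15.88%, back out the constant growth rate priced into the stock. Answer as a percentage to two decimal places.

5.78%

From P₀ = D₁/(r − g), the implied growth is g = r − D₁/P₀.
g = 0.1588 − 1.36/13.47 = 0.1588 − 0.10097 = 0.05783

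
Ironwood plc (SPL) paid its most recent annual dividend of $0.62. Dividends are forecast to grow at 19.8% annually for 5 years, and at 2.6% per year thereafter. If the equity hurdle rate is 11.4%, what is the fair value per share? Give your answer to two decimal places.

$14.27

Two-stage DDM. Project D₁…D_5 at 0.198, terminal growth 0.026, discount at r = 0.114.
D_1 = 0.7428
D_2 = 0.8898
D_3 = 1.0660
D_4 = 1.2771
D_5 = 1.5299
Terminal value at t=5: TV = D_6/(r−g) = 1.5697/(0.114−0.026) = 17.8378
P₀ = 0.7428/(1+0.114)^1 + 0.8898/(1+0.114)^2 + 1.0660/(1+0.114)^3 + 1.2771/(1+0.114)^4 + 1.5299/(1+0.114)^5 + 17.8378/(1+0.114)^5 = 14.2730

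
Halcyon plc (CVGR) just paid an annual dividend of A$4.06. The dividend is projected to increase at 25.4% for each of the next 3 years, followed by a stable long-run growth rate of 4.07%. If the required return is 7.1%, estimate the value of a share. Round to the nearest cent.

A$240.67

Two-stage DDM. Project D₁…D_3 at 0.254, terminal growth 0.0407, discount at r = 0.071.
D_1 = 5.0912
D_2 = 6.3844
D_3 = 8.0061
Terminal value at t=3: TV = D_4/(r−g) = 8.3319/(0.071−0.0407) = 274.9803
P₀ = 5.0912/(1+0.071)^1 + 6.3844/(1+0.071)^2 + 8.0061/(1+0.071)^3 + 274.9803/(1+0.071)^3 = 240.6744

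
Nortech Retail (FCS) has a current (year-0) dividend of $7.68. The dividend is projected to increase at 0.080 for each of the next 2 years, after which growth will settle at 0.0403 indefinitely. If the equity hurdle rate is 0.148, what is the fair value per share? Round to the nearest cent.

$79.68

Two-stage DDM. Project D₁…D_2 at 0.08, terminal growth 0.0403, discount at r = 0.148.
D_1 = 8.2944
D_2 = 8.9580
Terminal value at t=2: TV = D_3/(r−g) = 9.3190/(0.148−0.0403) = 86.5270
P₀ = 8.2944/(1+0.148)^1 + 8.9580/(1+0.148)^2 + 86.5270/(1+0.148)^2 = 79.6772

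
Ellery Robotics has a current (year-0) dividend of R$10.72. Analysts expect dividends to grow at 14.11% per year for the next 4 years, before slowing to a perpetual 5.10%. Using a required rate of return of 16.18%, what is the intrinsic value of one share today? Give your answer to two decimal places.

Two-stage DDM. Project D₁…D_4 at 0.1411, terminal growth 0.051, discount at r = 0.1618.
D_1 = 12.2326
D_2 = 13.9586
D_3 = 15.9282
D_4 = 18.1756
Terminal value at t=4: TV = D_5/(r−g) = 19.1026/(0.1618−0.051) = 172.4061
P₀ = 12.2326/(1+0.1618)^1 + 13.9586/(1+0.1618)^2 + 15.9282/(1+0.1618)^3 + 18.1756/(1+0.1618)^4 + 172.4061/(1+0.1618)^4 = 135.6333

R$135.63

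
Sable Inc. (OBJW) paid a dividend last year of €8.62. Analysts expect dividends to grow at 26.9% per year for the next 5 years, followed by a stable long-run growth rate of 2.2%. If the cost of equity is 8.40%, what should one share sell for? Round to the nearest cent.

€383.29

Two-stage DDM. Project D₁…D_5 at 0.269, terminal growth 0.022, discount at r = 0.084.
D_1 = 10.9388
D_2 = 13.8813
D_3 = 17.6154
D_4 = 22.3539
D_5 = 28.3671
Terminal value at t=5: TV = D_6/(r−g) = 28.9912/(0.084−0.022) = 467.6001
P₀ = 10.9388/(1+0.084)^1 + 13.8813/(1+0.084)^2 + 17.6154/(1+0.084)^3 + 22.3539/(1+0.084)^4 + 28.3671/(1+0.084)^5 + 467.6001/(1+0.084)^5 = 383.2884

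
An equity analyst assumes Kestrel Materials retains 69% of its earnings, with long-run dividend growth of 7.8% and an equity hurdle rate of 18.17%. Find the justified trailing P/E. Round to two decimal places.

3.22

Payout ratio b = 1 − 0.69 = 0.31.
Justified trailing P/E = b(1+g)/(r−g) = 0.31×(1+0.078)/(0.1817−0.078) = 3.2226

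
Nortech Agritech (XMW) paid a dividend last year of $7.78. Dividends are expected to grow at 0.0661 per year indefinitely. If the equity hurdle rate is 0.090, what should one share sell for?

$347.04

Gordon growth model: P₀ = D₁/(r − g). D₁ = 7.78 × (1 + 0.0661) = 8.2943.
P₀ = 8.2943 / (0.09 − 0.0661) = 8.2943 / 0.0239 = 347.0401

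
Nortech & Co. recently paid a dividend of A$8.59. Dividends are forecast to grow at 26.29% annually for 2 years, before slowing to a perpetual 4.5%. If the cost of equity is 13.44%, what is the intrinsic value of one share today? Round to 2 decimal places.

A$144.65

Two-stage DDM. Project D₁…D_2 at 0.2629, terminal growth 0.045, discount at r = 0.1344.
D_1 = 10.8483
D_2 = 13.7003
Terminal value at t=2: TV = D_3/(r−g) = 14.3168/(0.1344−0.045) = 160.1437
P₀ = 10.8483/(1+0.1344)^1 + 13.7003/(1+0.1344)^2 + 160.1437/(1+0.1344)^2 = 144.6543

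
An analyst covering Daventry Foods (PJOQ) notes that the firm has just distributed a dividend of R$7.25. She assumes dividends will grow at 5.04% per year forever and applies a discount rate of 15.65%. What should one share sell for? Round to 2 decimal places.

R$71.78

Gordon growth model: P₀ = D₁/(r − g). D₁ = 7.25 × (1 + 0.0504) = 7.6154.
P₀ = 7.6154 / (0.1565 − 0.0504) = 7.6154 / 0.1061 = 71.7757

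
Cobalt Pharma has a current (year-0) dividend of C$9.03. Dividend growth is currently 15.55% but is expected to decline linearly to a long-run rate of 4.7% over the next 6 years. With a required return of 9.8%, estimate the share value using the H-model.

H-model: P₀ = D₀[(1+g_L) + H(g_S−g_L)]/(r−g_L), with H = 6/2 = 3.
P₀ = 9.03 × [(1+0.047) + 3×(0.1555−0.047)] / (0.098−0.047)
   = 9.03 × 1.3725 / 0.051 = 243.0132

C$243.01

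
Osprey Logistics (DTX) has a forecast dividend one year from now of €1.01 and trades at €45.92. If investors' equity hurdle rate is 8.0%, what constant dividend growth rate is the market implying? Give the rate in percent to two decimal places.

From P₀ = D₁/(r − g), the implied growth is g = r − D₁/P₀.
g = 0.08 − 1.01/45.92 = 0.08 − 0.02199 = 0.05801

5.80%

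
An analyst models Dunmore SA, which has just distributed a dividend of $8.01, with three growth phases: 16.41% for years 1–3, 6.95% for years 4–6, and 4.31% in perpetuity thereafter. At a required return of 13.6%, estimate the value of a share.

Three-stage DDM. Project D₁…D_6; terminal Gordon value at t=6 with g = 0.0431; discount at r = 0.136.
D_1 = 9.3244
D_2 = 10.8546
D_3 = 12.6358
D_4 = 13.5140
D_5 = 14.4532
D_6 = 15.4577
TV_6 = 16.1240/(0.136−0.0431) = 173.5625
P₀ = Σ Dₜ/(1+r)ᵗ + TV_6/(1+r)^6 = 128.9434

$128.94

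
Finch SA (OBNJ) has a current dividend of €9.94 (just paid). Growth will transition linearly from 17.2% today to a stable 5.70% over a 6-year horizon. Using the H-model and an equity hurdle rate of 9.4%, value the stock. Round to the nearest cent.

H-model: P₀ = D₀[(1+g_L) + H(g_S−g_L)]/(r−g_L), with H = 6/2 = 3.
P₀ = 9.94 × [(1+0.057) + 3×(0.172−0.057)] / (0.094−0.057)
   = 9.94 × 1.4020 / 0.037 = 376.6454

€376.65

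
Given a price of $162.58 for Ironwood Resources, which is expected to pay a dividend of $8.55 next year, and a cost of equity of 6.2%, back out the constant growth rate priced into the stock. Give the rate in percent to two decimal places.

From P₀ = D₁/(r − g), the implied growth is g = r − D₁/P₀.
g = 0.062 − 8.55/162.58 = 0.062 − 0.05259 = 0.00941

0.94%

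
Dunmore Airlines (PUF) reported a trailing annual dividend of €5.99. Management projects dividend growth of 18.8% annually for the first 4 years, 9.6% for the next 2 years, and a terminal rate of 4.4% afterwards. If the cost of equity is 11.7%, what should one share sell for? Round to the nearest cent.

€148.45

Three-stage DDM. Project D₁…D_6; terminal Gordon value at t=6 with g = 0.044; discount at r = 0.117.
D_1 = 7.1161
D_2 = 8.4540
D_3 = 10.0433
D_4 = 11.9314
D_5 = 13.0768
D_6 = 14.3322
TV_6 = 14.9628/(0.117−0.044) = 204.9705
P₀ = Σ Dₜ/(1+r)ᵗ + TV_6/(1+r)^6 = 148.4456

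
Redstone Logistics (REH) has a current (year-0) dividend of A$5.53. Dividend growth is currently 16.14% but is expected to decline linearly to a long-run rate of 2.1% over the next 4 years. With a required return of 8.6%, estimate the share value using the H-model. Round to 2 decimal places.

H-model: P₀ = D₀[(1+g_L) + H(g_S−g_L)]/(r−g_L), with H = 4/2 = 2.
P₀ = 5.53 × [(1+0.021) + 2×(0.1614−0.021)] / (0.086−0.021)
   = 5.53 × 1.3018 / 0.065 = 110.7531

A$110.75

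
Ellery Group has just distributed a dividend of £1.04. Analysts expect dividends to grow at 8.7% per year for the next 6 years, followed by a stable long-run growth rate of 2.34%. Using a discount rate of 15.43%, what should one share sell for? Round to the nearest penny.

£10.75

Two-stage DDM. Project D₁…D_6 at 0.087, terminal growth 0.0234, discount at r = 0.1543.
D_1 = 1.1305
D_2 = 1.2288
D_3 = 1.3357
D_4 = 1.4519
D_5 = 1.5783
D_6 = 1.7156
Terminal value at t=6: TV = D_7/(r−g) = 1.7557/(0.1543−0.0234) = 13.4127
P₀ = 1.1305/(1+0.1543)^1 + 1.2288/(1+0.1543)^2 + 1.3357/(1+0.1543)^3 + 1.4519/(1+0.1543)^4 + 1.5783/(1+0.1543)^5 + 1.7156/(1+0.1543)^6 + 13.4127/(1+0.1543)^6 = 10.7537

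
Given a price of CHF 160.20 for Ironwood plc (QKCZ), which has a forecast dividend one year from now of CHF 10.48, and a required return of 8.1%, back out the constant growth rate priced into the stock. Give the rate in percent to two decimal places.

From P₀ = D₁/(r − g), the implied growth is g = r − D₁/P₀.
g = 0.081 − 10.48/160.20 = 0.081 − 0.06542 = 0.01558

1.56%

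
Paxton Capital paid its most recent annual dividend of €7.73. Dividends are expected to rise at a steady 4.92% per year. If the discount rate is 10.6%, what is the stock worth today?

Gordon growth model: P₀ = D₁/(r − g). D₁ = 7.73 × (1 + 0.0492) = 8.1103.
P₀ = 8.1103 / (0.106 − 0.0492) = 8.1103 / 0.0568 = 142.7873

€142.79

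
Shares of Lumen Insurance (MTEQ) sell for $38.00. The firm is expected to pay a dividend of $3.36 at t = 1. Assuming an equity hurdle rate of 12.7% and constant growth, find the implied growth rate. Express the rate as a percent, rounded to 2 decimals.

From P₀ = D₁/(r − g), the implied growth is g = r − D₁/P₀.
g = 0.127 − 3.36/38.00 = 0.127 − 0.08842 = 0.03858

3.86%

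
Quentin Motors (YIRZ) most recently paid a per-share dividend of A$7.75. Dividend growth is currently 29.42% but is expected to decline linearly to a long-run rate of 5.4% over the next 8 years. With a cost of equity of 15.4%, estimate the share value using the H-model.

A$156.15

H-model: P₀ = D₀[(1+g_L) + H(g_S−g_L)]/(r−g_L), with H = 8/2 = 4.
P₀ = 7.75 × [(1+0.054) + 4×(0.2942−0.054)] / (0.154−0.054)
   = 7.75 × 2.0148 / 0.1 = 156.1470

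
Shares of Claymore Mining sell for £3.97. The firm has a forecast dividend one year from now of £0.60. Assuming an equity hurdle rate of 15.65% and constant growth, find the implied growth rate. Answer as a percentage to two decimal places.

From P₀ = D₁/(r − g), the implied growth is g = r − D₁/P₀.
g = 0.1565 − 0.60/3.97 = 0.1565 − 0.15113 = 0.00537

0.54%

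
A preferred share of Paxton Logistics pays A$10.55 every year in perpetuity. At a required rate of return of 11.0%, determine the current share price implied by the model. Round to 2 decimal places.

A$95.91

Zero-growth DDM (perpetuity): P₀ = D/r = 10.55 / 0.11 = 95.9091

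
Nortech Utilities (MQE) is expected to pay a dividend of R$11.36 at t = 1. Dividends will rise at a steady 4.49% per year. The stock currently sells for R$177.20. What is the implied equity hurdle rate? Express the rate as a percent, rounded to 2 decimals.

10.90%

Rearranging the constant-growth DDM: r = D₁/P₀ + g.
r = 11.3600 / 177.20 + 0.0449 = 0.06411 + 0.0449 = 0.10901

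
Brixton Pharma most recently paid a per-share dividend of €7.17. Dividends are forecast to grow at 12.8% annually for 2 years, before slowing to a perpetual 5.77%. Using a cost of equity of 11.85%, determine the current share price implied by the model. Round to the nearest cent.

Two-stage DDM. Project D₁…D_2 at 0.128, terminal growth 0.0577, discount at r = 0.1185.
D_1 = 8.0878
D_2 = 9.1230
Terminal value at t=2: TV = D_3/(r−g) = 9.6494/(0.1185−0.0577) = 158.7071
P₀ = 8.0878/(1+0.1185)^1 + 9.1230/(1+0.1185)^2 + 158.7071/(1+0.1185)^2 = 141.3831

€141.38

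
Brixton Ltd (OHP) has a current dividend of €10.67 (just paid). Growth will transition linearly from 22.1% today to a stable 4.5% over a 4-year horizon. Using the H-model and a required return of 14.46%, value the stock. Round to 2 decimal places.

H-model: P₀ = D₀[(1+g_L) + H(g_S−g_L)]/(r−g_L), with H = 4/2 = 2.
P₀ = 10.67 × [(1+0.045) + 2×(0.221−0.045)] / (0.1446−0.045)
   = 10.67 × 1.3970 / 0.0996 = 149.6585

€149.66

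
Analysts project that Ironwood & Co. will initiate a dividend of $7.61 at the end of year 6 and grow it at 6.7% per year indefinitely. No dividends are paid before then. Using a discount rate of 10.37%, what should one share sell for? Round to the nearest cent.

Deferred-dividend DDM. At t=5 the remaining stream is a growing perpetuity with first payment D_6 = 7.61.
V_5 = D_6/(r−g) = 7.61/(0.1037−0.067) = 207.3569
P₀ = V_5/(1+r)^5 = 207.3569/(1+0.1037)^5 = 126.6087

$126.61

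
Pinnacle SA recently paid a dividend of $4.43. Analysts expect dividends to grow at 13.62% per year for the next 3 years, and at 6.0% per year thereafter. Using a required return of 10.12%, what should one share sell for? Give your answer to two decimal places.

$139.35

Two-stage DDM. Project D₁…D_3 at 0.1362, terminal growth 0.06, discount at r = 0.1012.
D_1 = 5.0334
D_2 = 5.7189
D_3 = 6.4978
Terminal value at t=3: TV = D_4/(r−g) = 6.8877/(0.1012−0.06) = 167.1771
P₀ = 5.0334/(1+0.1012)^1 + 5.7189/(1+0.1012)^2 + 6.4978/(1+0.1012)^3 + 167.1771/(1+0.1012)^3 = 139.3453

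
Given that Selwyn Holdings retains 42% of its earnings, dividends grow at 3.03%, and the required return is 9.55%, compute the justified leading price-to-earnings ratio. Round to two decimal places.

Payout ratio b = 1 − 0.42 = 0.58.
Justified leading P/E = b/(r−g) = 0.58/(0.0955−0.0303) = 8.8957

8.90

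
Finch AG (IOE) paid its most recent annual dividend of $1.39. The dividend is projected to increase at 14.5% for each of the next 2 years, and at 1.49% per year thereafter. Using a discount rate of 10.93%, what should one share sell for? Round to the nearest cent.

Two-stage DDM. Project D₁…D_2 at 0.145, terminal growth 0.0149, discount at r = 0.1093.
D_1 = 1.5916
D_2 = 1.8223
Terminal value at t=2: TV = D_3/(r−g) = 1.8495/(0.1093−0.0149) = 19.5919
P₀ = 1.5916/(1+0.1093)^1 + 1.8223/(1+0.1093)^2 + 19.5919/(1+0.1093)^2 = 18.8370

$18.84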